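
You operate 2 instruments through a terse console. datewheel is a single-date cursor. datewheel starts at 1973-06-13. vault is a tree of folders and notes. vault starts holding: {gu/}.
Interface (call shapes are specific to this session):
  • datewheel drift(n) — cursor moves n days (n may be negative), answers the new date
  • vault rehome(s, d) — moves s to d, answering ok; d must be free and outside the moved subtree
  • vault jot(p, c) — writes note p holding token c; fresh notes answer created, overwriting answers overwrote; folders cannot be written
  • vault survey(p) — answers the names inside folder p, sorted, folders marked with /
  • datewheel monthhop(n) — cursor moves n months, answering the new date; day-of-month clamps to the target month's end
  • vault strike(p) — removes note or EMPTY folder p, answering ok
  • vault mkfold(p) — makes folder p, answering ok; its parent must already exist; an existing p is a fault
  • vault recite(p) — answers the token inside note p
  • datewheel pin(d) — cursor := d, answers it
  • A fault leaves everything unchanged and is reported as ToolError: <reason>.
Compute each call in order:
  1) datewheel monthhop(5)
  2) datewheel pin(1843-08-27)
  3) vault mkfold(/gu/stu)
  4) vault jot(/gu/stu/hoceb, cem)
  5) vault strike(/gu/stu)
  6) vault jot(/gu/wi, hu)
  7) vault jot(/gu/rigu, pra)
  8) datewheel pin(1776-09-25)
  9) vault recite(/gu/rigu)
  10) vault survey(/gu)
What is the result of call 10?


Calling datewheel monthhop on n: 5, which returns 1973-11-13.
I try datewheel pin on d: 1843-08-27, — result: 1843-08-27.
Then vault mkfold on p: /gu/stu, — result: ok.
Calling vault jot on p: /gu/stu/hoceb, c: cem, giving created.
I call vault strike on p: /gu/stu, → ToolError: not empty.
Using vault jot on p: /gu/wi, c: hu: created.
Using vault jot on p: /gu/rigu, c: pra, giving created.
Then datewheel pin on d: 1776-09-25: 1776-09-25.
Then vault recite on p: /gu/rigu, → pra.
I use vault survey on p: /gu, and observe [rigu, stu/, wi].

Answer: [rigu, stu/, wi]


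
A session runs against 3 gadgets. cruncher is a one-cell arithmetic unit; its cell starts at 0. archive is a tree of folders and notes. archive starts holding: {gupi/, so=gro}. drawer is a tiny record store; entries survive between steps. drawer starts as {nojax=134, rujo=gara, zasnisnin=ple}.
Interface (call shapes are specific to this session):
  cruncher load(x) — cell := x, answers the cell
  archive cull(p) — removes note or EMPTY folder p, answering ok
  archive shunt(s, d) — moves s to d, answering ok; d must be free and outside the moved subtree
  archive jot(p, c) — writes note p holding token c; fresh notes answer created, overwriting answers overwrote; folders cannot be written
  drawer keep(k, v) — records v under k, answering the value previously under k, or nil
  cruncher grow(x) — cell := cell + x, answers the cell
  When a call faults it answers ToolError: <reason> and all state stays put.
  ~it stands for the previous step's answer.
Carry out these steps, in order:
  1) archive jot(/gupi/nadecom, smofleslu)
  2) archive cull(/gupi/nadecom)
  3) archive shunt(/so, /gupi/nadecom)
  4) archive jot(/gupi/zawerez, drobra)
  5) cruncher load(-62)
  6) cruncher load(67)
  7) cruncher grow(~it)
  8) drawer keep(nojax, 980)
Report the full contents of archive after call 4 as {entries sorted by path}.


Answer: {gupi/, gupi/nadecom=gro, gupi/zawerez=drobra}

Derivation:
·→ archive jot(p=/gupi/nadecom, c=smofleslu)
·← created
·→ archive cull(p=/gupi/nadecom)
·← ok
·→ archive shunt(s=/so, d=/gupi/nadecom)
·← ok
·→ archive jot(p=/gupi/zawerez, c=drobra)
·← created
·→ cruncher load(x=-62)
·← -62
·→ cruncher load(x=67)
·← 67
·→ cruncher grow(x=~it)
·← 134
·→ drawer keep(k=nojax, v=980)
·← 134


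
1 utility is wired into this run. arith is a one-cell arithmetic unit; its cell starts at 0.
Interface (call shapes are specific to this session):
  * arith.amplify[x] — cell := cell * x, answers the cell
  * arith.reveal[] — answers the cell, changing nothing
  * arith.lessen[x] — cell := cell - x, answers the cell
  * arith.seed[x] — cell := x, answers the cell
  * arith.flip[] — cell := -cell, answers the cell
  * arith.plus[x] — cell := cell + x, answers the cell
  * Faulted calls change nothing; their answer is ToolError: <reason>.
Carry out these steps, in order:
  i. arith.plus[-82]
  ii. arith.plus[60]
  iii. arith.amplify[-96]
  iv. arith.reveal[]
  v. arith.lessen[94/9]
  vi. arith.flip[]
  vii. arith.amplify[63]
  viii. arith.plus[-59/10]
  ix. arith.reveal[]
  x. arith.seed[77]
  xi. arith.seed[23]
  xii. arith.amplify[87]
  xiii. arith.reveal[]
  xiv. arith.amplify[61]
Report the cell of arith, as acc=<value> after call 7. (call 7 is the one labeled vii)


$ arith.plus x=-82
= -82
$ arith.plus x=60
= -22
$ arith.amplify x=-96
= 2112
$ arith.reveal
= 2112
$ arith.lessen x=94/9
= 18914/9
$ arith.flip
= -18914/9
$ arith.amplify x=63
= -132398
$ arith.plus x=-59/10
= -1324039/10
$ arith.reveal
= -1324039/10
$ arith.seed x=77
= 77
$ arith.seed x=23
= 23
$ arith.amplify x=87
= 2001
$ arith.reveal
= 2001
$ arith.amplify x=61
= 122061

Answer: acc=-132398


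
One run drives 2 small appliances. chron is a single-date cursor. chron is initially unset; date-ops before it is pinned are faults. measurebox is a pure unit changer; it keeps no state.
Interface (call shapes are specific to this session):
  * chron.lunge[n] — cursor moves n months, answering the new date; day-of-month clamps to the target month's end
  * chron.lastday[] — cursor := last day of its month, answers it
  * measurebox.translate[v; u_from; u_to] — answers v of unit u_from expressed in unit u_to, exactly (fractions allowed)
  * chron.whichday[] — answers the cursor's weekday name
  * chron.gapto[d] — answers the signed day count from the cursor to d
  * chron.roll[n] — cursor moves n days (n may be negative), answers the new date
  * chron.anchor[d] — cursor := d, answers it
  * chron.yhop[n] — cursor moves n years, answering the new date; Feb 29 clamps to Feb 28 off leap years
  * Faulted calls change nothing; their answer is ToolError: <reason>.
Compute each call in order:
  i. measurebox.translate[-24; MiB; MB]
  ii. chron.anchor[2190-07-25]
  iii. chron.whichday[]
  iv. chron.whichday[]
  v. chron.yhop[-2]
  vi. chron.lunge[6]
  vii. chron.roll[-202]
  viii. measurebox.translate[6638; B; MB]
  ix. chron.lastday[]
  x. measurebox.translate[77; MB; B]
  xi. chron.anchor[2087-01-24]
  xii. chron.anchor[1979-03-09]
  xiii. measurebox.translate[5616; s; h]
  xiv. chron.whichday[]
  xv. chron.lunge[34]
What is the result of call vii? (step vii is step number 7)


Answer: 2188-07-07

Derivation:
! translate(v: -24, u_from: MiB, u_to: MB) -> -393216/15625
! anchor(d: 2190-07-25) -> 2190-07-25
! whichday() -> Sunday
! whichday() -> Sunday
! yhop(n: -2) -> 2188-07-25
! lunge(n: 6) -> 2189-01-25
! roll(n: -202) -> 2188-07-07
! translate(v: 6638, u_from: B, u_to: MB) -> 3319/500000
! lastday() -> 2188-07-31
! translate(v: 77, u_from: MB, u_to: B) -> 77000000
! anchor(d: 2087-01-24) -> 2087-01-24
! anchor(d: 1979-03-09) -> 1979-03-09
! translate(v: 5616, u_from: s, u_to: h) -> 39/25
! whichday() -> Friday
! lunge(n: 34) -> 1982-01-09


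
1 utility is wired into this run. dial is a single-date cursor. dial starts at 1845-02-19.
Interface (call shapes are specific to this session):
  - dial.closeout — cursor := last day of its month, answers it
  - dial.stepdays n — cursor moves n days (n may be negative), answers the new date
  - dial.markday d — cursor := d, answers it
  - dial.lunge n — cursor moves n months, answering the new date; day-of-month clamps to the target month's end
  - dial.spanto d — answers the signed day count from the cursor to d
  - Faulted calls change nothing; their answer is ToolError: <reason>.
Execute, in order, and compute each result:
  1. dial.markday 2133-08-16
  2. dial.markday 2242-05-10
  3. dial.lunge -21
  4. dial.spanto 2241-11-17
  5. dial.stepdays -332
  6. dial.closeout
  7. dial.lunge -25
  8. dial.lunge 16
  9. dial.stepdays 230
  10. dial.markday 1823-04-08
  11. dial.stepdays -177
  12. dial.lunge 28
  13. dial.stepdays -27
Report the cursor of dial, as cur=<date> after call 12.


I invoke markday using d=2133-08-16, giving 2133-08-16.
Next I call markday using d=2242-05-10, and get 2242-05-10.
Now I run lunge using n=-21, and get 2240-08-10.
I use spanto using d=2241-11-17: 464.
Using stepdays using n=-332, and see 2239-09-13.
I use closeout(), and get 2239-09-30.
I call lunge using n=-25, which returns 2237-08-30.
I call lunge using n=16, and observe 2238-12-30.
I invoke stepdays using n=230, which returns 2239-08-17.
I call markday using d=1823-04-08, giving 1823-04-08.
Calling stepdays using n=-177, — result: 1822-10-13.
I use lunge using n=28, yielding 1825-02-13.
Using stepdays using n=-27, and get 1825-01-17.

Answer: cur=1825-02-13


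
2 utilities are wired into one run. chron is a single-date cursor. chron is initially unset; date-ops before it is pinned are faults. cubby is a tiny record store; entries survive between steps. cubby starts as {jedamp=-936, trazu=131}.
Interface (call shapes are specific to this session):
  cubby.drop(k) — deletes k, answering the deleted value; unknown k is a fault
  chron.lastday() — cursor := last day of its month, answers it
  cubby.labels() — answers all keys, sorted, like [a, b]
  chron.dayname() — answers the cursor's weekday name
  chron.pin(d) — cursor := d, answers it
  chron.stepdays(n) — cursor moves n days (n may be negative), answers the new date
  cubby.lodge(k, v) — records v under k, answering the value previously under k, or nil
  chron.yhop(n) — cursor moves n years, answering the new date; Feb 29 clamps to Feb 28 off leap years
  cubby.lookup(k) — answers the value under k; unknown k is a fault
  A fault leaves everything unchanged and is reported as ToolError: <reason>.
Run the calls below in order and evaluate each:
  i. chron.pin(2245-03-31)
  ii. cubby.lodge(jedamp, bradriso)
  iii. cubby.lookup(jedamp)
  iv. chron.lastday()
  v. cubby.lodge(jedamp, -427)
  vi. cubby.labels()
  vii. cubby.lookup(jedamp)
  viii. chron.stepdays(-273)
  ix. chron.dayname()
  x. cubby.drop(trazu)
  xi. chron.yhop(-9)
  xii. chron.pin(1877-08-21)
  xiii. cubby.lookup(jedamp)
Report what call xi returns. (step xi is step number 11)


Answer: 2235-07-01

Derivation:
·→ chron.pin(d: 2245-03-31)
·← 2245-03-31
·→ cubby.lodge(k: jedamp, v: bradriso)
·← -936
·→ cubby.lookup(k: jedamp)
·← bradriso
·→ chron.lastday()
·← 2245-03-31
·→ cubby.lodge(k: jedamp, v: -427)
·← bradriso
·→ cubby.labels()
·← [jedamp, trazu]
·→ cubby.lookup(k: jedamp)
·← -427
·→ chron.stepdays(n: -273)
·← 2244-07-01
·→ chron.dayname()
·← Monday
·→ cubby.drop(k: trazu)
·← 131
·→ chron.yhop(n: -9)
·← 2235-07-01
·→ chron.pin(d: 1877-08-21)
·← 1877-08-21
·→ cubby.lookup(k: jedamp)
·← -427


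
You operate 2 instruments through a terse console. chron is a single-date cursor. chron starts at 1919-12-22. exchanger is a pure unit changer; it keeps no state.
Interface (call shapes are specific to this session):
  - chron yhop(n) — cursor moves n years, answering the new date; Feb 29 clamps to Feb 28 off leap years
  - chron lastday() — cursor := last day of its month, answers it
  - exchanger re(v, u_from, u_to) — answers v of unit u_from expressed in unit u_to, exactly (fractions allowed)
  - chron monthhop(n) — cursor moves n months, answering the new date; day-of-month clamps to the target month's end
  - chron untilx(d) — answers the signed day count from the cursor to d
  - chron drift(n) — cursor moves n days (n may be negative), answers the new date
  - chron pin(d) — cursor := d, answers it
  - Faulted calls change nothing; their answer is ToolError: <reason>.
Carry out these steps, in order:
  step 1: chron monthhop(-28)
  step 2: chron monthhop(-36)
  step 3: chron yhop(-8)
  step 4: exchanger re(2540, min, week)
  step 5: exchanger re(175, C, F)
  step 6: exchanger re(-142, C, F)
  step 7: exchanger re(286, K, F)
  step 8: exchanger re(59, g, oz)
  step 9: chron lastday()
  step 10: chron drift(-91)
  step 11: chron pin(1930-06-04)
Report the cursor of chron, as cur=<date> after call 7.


Answer: cur=1906-08-22

Derivation:
% 1. chron monthhop(n: -28) == 1917-08-22
% 2. chron monthhop(n: -36) == 1914-08-22
% 3. chron yhop(n: -8) == 1906-08-22
% 4. exchanger re(v: 2540, u_from: min, u_to: week) == 127/504
% 5. exchanger re(v: 175, u_from: C, u_to: F) == 347
% 6. exchanger re(v: -142, u_from: C, u_to: F) == -1118/5
% 7. exchanger re(v: 286, u_from: K, u_to: F) == 5513/100
% 8. exchanger re(v: 59, u_from: g, u_to: oz) == 94400000/45359237
% 9. chron lastday() == 1906-08-31
% 10. chron drift(n: -91) == 1906-06-01
% 11. chron pin(d: 1930-06-04) == 1930-06-04


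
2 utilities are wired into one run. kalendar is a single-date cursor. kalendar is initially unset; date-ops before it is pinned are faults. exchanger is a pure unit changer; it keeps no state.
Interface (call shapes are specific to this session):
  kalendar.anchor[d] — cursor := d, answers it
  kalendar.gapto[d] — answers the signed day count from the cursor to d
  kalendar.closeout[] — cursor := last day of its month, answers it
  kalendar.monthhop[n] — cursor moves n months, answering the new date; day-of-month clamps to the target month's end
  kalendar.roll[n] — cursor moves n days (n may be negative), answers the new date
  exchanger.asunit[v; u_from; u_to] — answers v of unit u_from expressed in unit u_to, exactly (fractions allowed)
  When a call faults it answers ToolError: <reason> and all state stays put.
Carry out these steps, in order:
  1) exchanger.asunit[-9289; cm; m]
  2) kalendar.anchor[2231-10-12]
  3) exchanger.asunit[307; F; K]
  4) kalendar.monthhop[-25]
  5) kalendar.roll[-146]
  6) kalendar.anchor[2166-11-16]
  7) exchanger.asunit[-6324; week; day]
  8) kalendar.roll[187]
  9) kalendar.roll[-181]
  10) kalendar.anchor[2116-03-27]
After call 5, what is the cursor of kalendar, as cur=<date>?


! asunit(-9289, cm, m) ~> -9289/100
! anchor(2231-10-12) ~> 2231-10-12
! asunit(307, F, K) ~> 76667/180
! monthhop(-25) ~> 2229-09-12
! roll(-146) ~> 2229-04-19
! anchor(2166-11-16) ~> 2166-11-16
! asunit(-6324, week, day) ~> -44268
! roll(187) ~> 2167-05-22
! roll(-181) ~> 2166-11-22
! anchor(2116-03-27) ~> 2116-03-27

Answer: cur=2229-04-19


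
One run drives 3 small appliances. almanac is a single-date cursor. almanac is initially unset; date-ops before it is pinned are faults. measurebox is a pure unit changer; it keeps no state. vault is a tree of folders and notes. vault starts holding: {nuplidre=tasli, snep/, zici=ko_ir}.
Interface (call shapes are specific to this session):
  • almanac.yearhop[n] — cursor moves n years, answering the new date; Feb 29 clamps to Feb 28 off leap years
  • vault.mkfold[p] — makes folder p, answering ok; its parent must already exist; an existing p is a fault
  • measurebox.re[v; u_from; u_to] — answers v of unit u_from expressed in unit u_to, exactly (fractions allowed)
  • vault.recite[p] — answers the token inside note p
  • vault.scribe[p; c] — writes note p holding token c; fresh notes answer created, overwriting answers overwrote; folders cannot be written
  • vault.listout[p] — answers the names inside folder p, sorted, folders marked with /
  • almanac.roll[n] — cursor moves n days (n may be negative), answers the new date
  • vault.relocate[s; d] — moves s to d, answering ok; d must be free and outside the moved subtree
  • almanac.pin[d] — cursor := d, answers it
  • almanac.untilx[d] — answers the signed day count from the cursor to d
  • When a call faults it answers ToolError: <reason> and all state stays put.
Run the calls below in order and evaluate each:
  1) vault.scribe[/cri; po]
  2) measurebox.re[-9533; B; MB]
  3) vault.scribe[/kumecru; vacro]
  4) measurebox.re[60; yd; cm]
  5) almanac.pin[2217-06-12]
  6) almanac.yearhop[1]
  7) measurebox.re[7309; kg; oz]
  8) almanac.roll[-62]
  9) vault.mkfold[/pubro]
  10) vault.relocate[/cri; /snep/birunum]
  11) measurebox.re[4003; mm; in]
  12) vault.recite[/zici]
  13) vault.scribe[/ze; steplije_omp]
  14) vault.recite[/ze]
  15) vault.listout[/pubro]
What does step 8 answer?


Answer: 2218-04-11

Derivation:
Act: vault.scribe[/cri; po]
Obs: created
Act: measurebox.re[-9533; B; MB]
Obs: -9533/1000000
Act: vault.scribe[/kumecru; vacro]
Obs: created
Act: measurebox.re[60; yd; cm]
Obs: 27432/5
Act: almanac.pin[2217-06-12]
Obs: 2217-06-12
Act: almanac.yearhop[1]
Obs: 2218-06-12
Act: measurebox.re[7309; kg; oz]
Obs: 11694400000000/45359237
Act: almanac.roll[-62]
Obs: 2218-04-11
Act: vault.mkfold[/pubro]
Obs: ok
Act: vault.relocate[/cri; /snep/birunum]
Obs: ok
Act: measurebox.re[4003; mm; in]
Obs: 20015/127
Act: vault.recite[/zici]
Obs: ko_ir
Act: vault.scribe[/ze; steplije_omp]
Obs: created
Act: vault.recite[/ze]
Obs: steplije_omp
Act: vault.listout[/pubro]
Obs: []


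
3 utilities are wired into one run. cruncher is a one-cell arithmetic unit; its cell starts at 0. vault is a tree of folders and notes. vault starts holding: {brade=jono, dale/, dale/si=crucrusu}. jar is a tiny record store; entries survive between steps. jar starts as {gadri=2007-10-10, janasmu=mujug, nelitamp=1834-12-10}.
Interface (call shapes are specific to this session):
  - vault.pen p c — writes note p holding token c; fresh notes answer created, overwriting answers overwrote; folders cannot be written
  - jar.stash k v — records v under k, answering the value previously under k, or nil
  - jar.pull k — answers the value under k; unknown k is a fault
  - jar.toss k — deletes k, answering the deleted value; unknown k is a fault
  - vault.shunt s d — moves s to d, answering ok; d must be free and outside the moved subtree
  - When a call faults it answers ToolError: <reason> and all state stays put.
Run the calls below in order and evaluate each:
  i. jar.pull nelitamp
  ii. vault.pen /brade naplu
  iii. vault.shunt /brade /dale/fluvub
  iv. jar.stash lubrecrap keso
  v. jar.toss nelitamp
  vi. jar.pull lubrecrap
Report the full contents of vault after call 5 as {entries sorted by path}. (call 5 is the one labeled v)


> pull k→nelitamp
[out] 1834-12-10
> pen p→/brade c→naplu
[out] overwrote
> shunt s→/brade d→/dale/fluvub
[out] ok
> stash k→lubrecrap v→keso
[out] nil
> toss k→nelitamp
[out] 1834-12-10
> pull k→lubrecrap
[out] keso

Answer: {dale/, dale/fluvub=naplu, dale/si=crucrusu}


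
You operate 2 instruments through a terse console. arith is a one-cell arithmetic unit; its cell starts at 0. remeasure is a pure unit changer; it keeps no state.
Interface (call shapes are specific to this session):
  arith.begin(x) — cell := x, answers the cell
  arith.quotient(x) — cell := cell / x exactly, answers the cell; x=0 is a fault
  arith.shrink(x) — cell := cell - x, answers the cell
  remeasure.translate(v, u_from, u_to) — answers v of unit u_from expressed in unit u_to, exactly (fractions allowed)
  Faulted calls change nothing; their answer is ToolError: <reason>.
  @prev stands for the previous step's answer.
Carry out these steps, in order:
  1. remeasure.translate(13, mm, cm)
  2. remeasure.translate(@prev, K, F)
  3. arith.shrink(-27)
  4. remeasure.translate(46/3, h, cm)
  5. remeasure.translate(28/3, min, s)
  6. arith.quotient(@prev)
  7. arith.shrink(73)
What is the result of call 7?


Then translate using v=13, u_from=mm, u_to=cm, which returns 13/10.
I use translate using v=@prev, u_from=K, u_to=F, yielding -45733/100.
I try shrink using x=-27: 27.
I use translate using v=46/3, u_from=h, u_to=cm, and see ToolError: incompatible units.
Invoking translate using v=28/3, u_from=min, u_to=s: 560.
Next I call quotient using x=@prev, and get 27/560.
Then shrink using x=73: -40853/560.

Answer: -40853/560


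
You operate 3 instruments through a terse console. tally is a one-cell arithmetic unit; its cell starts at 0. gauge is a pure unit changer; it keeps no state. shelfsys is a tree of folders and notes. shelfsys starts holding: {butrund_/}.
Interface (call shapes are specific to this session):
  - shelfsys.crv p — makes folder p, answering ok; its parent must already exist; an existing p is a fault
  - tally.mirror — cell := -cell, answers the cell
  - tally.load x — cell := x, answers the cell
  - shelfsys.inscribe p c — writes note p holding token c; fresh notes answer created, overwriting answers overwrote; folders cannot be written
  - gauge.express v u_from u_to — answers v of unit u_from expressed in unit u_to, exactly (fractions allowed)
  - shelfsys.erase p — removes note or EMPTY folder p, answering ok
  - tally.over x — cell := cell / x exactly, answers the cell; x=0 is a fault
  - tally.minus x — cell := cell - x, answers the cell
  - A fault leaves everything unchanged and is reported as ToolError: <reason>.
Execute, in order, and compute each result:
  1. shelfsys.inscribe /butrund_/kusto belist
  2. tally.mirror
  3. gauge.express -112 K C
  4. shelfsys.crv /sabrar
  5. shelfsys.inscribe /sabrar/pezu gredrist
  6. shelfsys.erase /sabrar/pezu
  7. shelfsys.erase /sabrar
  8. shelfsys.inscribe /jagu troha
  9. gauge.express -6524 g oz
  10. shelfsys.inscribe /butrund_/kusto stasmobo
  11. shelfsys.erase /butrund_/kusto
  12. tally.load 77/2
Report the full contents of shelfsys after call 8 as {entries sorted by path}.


Then shelfsys.inscribe on p=/butrund_/kusto, c=belist, — result: created.
I call tally.mirror(), yielding 0.
Using gauge.express on v=-112, u_from=K, u_to=C, → -7703/20.
Using shelfsys.crv on p=/sabrar, yielding ok.
Invoking shelfsys.inscribe on p=/sabrar/pezu, c=gredrist, yielding created.
Now I run shelfsys.erase on p=/sabrar/pezu, which returns ok.
I call shelfsys.erase on p=/sabrar, → ok.
I use shelfsys.inscribe on p=/jagu, c=troha, and see created.
I run gauge.express on v=-6524, u_from=g, u_to=oz, → -1491200000/6479891.
I run shelfsys.inscribe on p=/butrund_/kusto, c=stasmobo: overwrote.
Then shelfsys.erase on p=/butrund_/kusto, which returns ok.
Using tally.load on x=77/2, which returns 77/2.

Answer: {butrund_/, butrund_/kusto=belist, jagu=troha}


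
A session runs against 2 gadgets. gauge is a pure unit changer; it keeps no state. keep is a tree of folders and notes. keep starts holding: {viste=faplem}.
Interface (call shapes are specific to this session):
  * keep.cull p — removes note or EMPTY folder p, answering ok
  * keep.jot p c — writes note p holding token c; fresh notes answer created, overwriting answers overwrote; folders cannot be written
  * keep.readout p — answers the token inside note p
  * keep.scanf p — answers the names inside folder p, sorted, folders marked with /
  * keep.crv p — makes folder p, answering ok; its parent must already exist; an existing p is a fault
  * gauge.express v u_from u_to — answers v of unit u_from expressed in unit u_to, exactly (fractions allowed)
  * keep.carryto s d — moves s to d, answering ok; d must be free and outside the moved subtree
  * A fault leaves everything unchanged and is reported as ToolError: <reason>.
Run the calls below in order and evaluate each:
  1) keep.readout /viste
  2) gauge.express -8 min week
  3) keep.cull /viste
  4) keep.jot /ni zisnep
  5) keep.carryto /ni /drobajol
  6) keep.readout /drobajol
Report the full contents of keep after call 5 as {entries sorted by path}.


==> readout(p='/viste')
<== faplem
==> express(v='-8', u_from='min', u_to='week')
<== -1/1260
==> cull(p='/viste')
<== ok
==> jot(p='/ni', c='zisnep')
<== created
==> carryto(s='/ni', d='/drobajol')
<== ok
==> readout(p='/drobajol')
<== zisnep

Answer: {drobajol=zisnep}


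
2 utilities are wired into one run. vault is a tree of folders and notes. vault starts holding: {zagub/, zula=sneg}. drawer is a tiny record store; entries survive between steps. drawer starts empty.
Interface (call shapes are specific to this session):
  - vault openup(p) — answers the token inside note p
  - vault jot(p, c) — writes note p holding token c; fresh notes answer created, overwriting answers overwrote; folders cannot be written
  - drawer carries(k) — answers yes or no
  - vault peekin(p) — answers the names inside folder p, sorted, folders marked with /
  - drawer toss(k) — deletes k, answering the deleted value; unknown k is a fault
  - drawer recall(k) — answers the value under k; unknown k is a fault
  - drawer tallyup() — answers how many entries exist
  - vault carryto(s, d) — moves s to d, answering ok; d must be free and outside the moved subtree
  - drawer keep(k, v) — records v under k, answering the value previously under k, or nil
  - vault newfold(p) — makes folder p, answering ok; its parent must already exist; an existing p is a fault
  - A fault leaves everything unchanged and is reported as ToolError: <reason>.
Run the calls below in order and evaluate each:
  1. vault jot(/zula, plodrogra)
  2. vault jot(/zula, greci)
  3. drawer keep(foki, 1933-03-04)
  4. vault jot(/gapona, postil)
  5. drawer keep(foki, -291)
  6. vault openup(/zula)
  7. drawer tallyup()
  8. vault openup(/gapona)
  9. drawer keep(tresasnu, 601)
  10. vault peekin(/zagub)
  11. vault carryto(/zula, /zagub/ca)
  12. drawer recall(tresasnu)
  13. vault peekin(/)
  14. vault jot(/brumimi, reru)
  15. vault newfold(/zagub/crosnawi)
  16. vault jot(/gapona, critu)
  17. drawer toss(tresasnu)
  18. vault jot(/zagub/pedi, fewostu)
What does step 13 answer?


Answer: [gapona, zagub/]

Derivation:
Step: vault jot[p: /zula; c: plodrogra]
Result: overwrote
Step: vault jot[p: /zula; c: greci]
Result: overwrote
Step: drawer keep[k: foki; v: 1933-03-04]
Result: nil
Step: vault jot[p: /gapona; c: postil]
Result: created
Step: drawer keep[k: foki; v: -291]
Result: 1933-03-04
Step: vault openup[p: /zula]
Result: greci
Step: drawer tallyup[]
Result: 1
Step: vault openup[p: /gapona]
Result: postil
Step: drawer keep[k: tresasnu; v: 601]
Result: nil
Step: vault peekin[p: /zagub]
Result: []
Step: vault carryto[s: /zula; d: /zagub/ca]
Result: ok
Step: drawer recall[k: tresasnu]
Result: 601
Step: vault peekin[p: /]
Result: [gapona, zagub/]
Step: vault jot[p: /brumimi; c: reru]
Result: created
Step: vault newfold[p: /zagub/crosnawi]
Result: ok
Step: vault jot[p: /gapona; c: critu]
Result: overwrote
Step: drawer toss[k: tresasnu]
Result: 601
Step: vault jot[p: /zagub/pedi; c: fewostu]
Result: created


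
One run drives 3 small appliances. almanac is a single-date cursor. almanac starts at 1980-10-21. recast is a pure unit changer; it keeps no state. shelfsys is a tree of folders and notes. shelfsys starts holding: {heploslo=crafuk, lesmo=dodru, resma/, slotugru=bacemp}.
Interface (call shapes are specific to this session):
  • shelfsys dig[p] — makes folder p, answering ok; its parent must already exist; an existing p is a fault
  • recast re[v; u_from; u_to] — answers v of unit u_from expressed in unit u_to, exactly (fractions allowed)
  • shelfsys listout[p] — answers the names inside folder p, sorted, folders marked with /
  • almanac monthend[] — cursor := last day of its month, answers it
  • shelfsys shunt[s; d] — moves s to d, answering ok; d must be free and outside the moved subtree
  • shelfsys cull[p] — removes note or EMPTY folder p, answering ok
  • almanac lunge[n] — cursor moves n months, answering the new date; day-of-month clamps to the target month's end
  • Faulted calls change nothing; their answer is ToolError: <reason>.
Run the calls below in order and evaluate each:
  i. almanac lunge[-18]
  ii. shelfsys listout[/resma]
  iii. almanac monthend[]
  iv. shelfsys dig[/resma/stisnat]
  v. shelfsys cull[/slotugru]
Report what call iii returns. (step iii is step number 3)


I run almanac lunge on n='-18', — result: 1979-04-21.
Calling shelfsys listout on p='/resma', giving [].
I invoke almanac monthend, yielding 1979-04-30.
Invoking shelfsys dig on p='/resma/stisnat', which returns ok.
Next I call shelfsys cull on p='/slotugru', and get ok.

Answer: 1979-04-30


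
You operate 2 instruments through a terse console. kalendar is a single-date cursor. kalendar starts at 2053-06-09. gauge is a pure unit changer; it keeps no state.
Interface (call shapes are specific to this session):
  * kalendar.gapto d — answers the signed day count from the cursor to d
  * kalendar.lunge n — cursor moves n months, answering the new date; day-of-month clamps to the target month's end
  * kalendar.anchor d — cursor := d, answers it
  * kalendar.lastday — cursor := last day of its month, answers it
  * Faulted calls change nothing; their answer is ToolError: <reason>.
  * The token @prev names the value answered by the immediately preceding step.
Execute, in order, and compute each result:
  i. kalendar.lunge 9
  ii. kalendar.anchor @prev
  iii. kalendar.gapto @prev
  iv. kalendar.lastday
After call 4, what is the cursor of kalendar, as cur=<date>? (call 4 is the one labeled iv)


[in] lunge 9
[out] 2054-03-09
[in] anchor @prev
[out] 2054-03-09
[in] gapto @prev
[out] 0
[in] lastday
[out] 2054-03-31

Answer: cur=2054-03-31


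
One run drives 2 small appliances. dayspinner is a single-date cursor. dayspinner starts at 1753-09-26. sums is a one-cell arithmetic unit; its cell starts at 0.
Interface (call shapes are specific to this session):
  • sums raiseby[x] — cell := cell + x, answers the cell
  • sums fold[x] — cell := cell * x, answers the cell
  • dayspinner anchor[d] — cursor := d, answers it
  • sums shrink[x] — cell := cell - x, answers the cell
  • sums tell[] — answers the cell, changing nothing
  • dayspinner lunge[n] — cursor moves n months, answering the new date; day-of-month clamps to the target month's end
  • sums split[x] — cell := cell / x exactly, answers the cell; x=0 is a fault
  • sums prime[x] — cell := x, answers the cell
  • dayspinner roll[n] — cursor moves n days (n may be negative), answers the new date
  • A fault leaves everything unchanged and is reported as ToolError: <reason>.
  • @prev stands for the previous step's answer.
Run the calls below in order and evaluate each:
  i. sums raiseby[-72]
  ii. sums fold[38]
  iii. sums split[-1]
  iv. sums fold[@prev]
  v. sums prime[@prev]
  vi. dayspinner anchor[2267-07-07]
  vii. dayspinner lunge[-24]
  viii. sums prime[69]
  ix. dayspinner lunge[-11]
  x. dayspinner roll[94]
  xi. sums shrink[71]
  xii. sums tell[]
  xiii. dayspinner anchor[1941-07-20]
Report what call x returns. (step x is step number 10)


Answer: 2264-11-09

Derivation:
I use sums raiseby(x→-72), and observe -72.
I invoke sums fold(x→38): -2736.
I call sums split(x→-1), which returns 2736.
Calling sums fold(x→@prev), giving 7485696.
I call sums prime(x→@prev): 7485696.
Then dayspinner anchor(d→2267-07-07), giving 2267-07-07.
I invoke dayspinner lunge(n→-24): 2265-07-07.
I call sums prime(x→69), → 69.
Using dayspinner lunge(n→-11): 2264-08-07.
Then dayspinner roll(n→94), — result: 2264-11-09.
I call sums shrink(x→71), — result: -2.
I try sums tell, → -2.
I call dayspinner anchor(d→1941-07-20), — result: 1941-07-20.


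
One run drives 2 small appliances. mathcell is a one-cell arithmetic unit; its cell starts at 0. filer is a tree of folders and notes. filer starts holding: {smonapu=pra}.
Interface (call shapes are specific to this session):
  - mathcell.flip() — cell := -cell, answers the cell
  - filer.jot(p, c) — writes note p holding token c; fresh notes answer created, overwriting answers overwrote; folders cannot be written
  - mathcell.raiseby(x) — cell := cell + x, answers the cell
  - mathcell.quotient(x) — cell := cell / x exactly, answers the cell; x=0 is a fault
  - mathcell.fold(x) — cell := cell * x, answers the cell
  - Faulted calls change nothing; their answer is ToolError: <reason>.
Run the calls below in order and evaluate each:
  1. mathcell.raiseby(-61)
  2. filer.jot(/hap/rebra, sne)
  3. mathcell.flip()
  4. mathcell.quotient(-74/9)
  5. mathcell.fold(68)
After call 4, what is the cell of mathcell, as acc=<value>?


Do: raiseby[x→-61]
See: -61
Do: jot[p→/hap/rebra; c→sne]
See: ToolError: no parent
Do: flip[]
See: 61
Do: quotient[x→-74/9]
See: -549/74
Do: fold[x→68]
See: -18666/37

Answer: acc=-549/74


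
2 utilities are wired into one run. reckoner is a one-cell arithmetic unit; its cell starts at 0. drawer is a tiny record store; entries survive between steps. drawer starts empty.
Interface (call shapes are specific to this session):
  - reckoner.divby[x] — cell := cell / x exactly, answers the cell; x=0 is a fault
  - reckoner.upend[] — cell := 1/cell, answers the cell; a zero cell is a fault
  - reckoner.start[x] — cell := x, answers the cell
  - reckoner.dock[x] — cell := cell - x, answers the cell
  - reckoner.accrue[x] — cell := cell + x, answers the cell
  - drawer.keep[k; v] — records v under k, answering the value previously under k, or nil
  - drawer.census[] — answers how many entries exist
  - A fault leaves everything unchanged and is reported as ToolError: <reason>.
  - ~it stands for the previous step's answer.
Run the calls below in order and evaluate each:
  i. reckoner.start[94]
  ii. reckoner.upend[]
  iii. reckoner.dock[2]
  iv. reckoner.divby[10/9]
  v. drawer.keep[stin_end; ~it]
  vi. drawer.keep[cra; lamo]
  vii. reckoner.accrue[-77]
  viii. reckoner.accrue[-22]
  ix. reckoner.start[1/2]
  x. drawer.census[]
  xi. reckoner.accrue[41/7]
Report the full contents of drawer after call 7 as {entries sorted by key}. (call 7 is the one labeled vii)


I invoke start passing x: 94, which returns 94.
Calling upend, yielding 1/94.
Then dock passing x: 2, and see -187/94.
Then divby passing x: 10/9, and see -1683/940.
I try keep passing k: stin_end, v: ~it, — result: nil.
I try keep passing k: cra, v: lamo, giving nil.
Invoking accrue passing x: -77, and see -74063/940.
Now I run accrue passing x: -22, → -94743/940.
Next I call start passing x: 1/2, yielding 1/2.
I run census(), and get 2.
I run accrue passing x: 41/7, and get 89/14.

Answer: {cra=lamo, stin_end=-1683/940}


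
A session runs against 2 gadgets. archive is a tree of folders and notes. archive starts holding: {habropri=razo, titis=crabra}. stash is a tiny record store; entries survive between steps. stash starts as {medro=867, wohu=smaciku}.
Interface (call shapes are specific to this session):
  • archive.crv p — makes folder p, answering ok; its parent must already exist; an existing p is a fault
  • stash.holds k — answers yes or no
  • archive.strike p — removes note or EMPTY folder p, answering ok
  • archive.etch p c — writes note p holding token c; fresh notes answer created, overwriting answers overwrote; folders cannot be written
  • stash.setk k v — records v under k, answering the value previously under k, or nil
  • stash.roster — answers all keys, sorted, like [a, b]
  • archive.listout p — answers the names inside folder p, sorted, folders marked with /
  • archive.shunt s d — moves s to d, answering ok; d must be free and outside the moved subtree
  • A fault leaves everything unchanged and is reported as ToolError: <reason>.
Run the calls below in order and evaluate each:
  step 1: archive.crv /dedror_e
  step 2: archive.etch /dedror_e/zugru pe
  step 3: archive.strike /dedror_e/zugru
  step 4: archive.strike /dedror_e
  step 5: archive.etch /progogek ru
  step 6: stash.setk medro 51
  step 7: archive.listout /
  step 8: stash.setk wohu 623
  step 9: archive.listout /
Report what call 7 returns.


I try archive.crv with p='/dedror_e', and get ok.
Invoking archive.etch with p='/dedror_e/zugru', c='pe', and get created.
Then archive.strike with p='/dedror_e/zugru', and get ok.
I try archive.strike with p='/dedror_e', → ok.
I try archive.etch with p='/progogek', c='ru', and see created.
Now I run stash.setk with k='medro', v='51': 867.
Using archive.listout with p='/', giving [habropri, progogek, titis].
Using stash.setk with k='wohu', v='623', and observe smaciku.
I try archive.listout with p='/', giving [habropri, progogek, titis].

Answer: [habropri, progogek, titis]


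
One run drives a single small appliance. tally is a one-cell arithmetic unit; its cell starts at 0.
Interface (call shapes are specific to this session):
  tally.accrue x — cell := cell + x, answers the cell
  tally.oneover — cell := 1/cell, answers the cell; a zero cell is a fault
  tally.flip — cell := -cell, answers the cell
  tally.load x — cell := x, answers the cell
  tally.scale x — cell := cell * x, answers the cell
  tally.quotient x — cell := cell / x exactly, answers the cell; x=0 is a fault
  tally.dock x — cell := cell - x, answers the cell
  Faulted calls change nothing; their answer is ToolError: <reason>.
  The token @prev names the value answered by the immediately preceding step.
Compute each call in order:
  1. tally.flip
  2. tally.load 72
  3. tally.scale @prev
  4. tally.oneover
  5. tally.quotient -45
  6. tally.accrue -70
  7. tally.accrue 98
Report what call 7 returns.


> flip
[out] 0
> load x=72
[out] 72
> scale x=@prev
[out] 5184
> oneover
[out] 1/5184
> quotient x=-45
[out] -1/233280
> accrue x=-70
[out] -16329601/233280
> accrue x=98
[out] 6531839/233280

Answer: 6531839/233280


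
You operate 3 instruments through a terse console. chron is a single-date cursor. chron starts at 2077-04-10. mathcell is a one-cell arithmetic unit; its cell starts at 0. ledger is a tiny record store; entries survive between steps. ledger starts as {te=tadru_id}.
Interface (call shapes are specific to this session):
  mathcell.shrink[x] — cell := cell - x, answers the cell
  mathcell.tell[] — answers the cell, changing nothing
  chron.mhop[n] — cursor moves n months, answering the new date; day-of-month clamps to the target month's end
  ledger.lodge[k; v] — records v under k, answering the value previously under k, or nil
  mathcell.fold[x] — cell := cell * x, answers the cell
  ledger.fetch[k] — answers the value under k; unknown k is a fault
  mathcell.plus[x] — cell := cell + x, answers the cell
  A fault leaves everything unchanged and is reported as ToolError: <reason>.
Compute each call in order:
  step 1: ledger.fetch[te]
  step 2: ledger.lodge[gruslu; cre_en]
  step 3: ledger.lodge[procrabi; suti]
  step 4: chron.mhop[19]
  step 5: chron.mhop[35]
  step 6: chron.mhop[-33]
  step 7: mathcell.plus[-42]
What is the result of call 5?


-- fetch(te) : tadru_id
-- lodge(gruslu, cre_en) : nil
-- lodge(procrabi, suti) : nil
-- mhop(19) : 2078-11-10
-- mhop(35) : 2081-10-10
-- mhop(-33) : 2079-01-10
-- plus(-42) : -42

Answer: 2081-10-10


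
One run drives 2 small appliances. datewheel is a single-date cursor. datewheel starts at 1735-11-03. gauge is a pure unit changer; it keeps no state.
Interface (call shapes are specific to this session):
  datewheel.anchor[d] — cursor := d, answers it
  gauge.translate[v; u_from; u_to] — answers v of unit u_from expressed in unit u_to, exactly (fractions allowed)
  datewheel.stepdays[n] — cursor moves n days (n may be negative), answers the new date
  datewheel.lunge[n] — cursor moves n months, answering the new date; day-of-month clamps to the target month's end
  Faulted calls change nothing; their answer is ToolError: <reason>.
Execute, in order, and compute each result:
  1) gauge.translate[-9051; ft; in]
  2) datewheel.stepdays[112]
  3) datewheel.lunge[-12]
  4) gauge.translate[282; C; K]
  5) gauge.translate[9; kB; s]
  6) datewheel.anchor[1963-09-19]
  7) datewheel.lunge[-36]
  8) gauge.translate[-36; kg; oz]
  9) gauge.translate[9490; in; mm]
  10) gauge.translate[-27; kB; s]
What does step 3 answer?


-> translate(v→-9051, u_from→ft, u_to→in)
<- -108612
-> stepdays(n→112)
<- 1736-02-23
-> lunge(n→-12)
<- 1735-02-23
-> translate(v→282, u_from→C, u_to→K)
<- 11103/20
-> translate(v→9, u_from→kB, u_to→s)
<- ToolError: incompatible units
-> anchor(d→1963-09-19)
<- 1963-09-19
-> lunge(n→-36)
<- 1960-09-19
-> translate(v→-36, u_from→kg, u_to→oz)
<- -57600000000/45359237
-> translate(v→9490, u_from→in, u_to→mm)
<- 241046
-> translate(v→-27, u_from→kB, u_to→s)
<- ToolError: incompatible units

Answer: 1735-02-23
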